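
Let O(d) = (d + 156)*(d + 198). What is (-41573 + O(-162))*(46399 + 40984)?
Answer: -3651648187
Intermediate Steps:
O(d) = (156 + d)*(198 + d)
(-41573 + O(-162))*(46399 + 40984) = (-41573 + (30888 + (-162)**2 + 354*(-162)))*(46399 + 40984) = (-41573 + (30888 + 26244 - 57348))*87383 = (-41573 - 216)*87383 = -41789*87383 = -3651648187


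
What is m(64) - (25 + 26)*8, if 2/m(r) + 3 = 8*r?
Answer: -207670/509 ≈ -408.00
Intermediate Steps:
m(r) = 2/(-3 + 8*r)
m(64) - (25 + 26)*8 = 2/(-3 + 8*64) - (25 + 26)*8 = 2/(-3 + 512) - 51*8 = 2/509 - 1*408 = 2*(1/509) - 408 = 2/509 - 408 = -207670/509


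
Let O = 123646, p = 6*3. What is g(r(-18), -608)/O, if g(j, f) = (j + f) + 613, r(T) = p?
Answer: 23/123646 ≈ 0.00018601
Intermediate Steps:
p = 18
r(T) = 18
g(j, f) = 613 + f + j (g(j, f) = (f + j) + 613 = 613 + f + j)
g(r(-18), -608)/O = (613 - 608 + 18)/123646 = 23*(1/123646) = 23/123646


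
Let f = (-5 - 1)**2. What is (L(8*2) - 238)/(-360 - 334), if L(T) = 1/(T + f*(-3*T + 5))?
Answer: 364617/1063208 ≈ 0.34294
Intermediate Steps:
f = 36 (f = (-6)**2 = 36)
L(T) = 1/(180 - 107*T) (L(T) = 1/(T + 36*(-3*T + 5)) = 1/(T + 36*(5 - 3*T)) = 1/(T + (180 - 108*T)) = 1/(180 - 107*T))
(L(8*2) - 238)/(-360 - 334) = (1/(180 - 856*2) - 238)/(-360 - 334) = (1/(180 - 107*16) - 238)/(-694) = (1/(180 - 1712) - 238)*(-1/694) = (1/(-1532) - 238)*(-1/694) = (-1/1532 - 238)*(-1/694) = -364617/1532*(-1/694) = 364617/1063208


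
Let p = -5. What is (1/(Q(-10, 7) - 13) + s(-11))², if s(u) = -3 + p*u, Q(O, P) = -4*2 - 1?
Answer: 1306449/484 ≈ 2699.3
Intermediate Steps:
Q(O, P) = -9 (Q(O, P) = -8 - 1 = -9)
s(u) = -3 - 5*u
(1/(Q(-10, 7) - 13) + s(-11))² = (1/(-9 - 13) + (-3 - 5*(-11)))² = (1/(-22) + (-3 + 55))² = (-1/22 + 52)² = (1143/22)² = 1306449/484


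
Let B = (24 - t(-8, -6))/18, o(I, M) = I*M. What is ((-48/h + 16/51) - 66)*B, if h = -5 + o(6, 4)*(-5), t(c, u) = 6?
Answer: -416302/6375 ≈ -65.302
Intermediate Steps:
B = 1 (B = (24 - 1*6)/18 = (24 - 6)*(1/18) = 18*(1/18) = 1)
h = -125 (h = -5 + (6*4)*(-5) = -5 + 24*(-5) = -5 - 120 = -125)
((-48/h + 16/51) - 66)*B = ((-48/(-125) + 16/51) - 66)*1 = ((-48*(-1/125) + 16*(1/51)) - 66)*1 = ((48/125 + 16/51) - 66)*1 = (4448/6375 - 66)*1 = -416302/6375*1 = -416302/6375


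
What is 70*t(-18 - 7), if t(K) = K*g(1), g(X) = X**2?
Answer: -1750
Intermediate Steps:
t(K) = K (t(K) = K*1**2 = K*1 = K)
70*t(-18 - 7) = 70*(-18 - 7) = 70*(-25) = -1750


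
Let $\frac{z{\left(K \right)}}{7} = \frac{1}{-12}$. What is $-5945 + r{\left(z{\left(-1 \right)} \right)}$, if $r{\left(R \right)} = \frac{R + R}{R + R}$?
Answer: $-5944$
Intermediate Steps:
$z{\left(K \right)} = - \frac{7}{12}$ ($z{\left(K \right)} = \frac{7}{-12} = 7 \left(- \frac{1}{12}\right) = - \frac{7}{12}$)
$r{\left(R \right)} = 1$ ($r{\left(R \right)} = \frac{2 R}{2 R} = 2 R \frac{1}{2 R} = 1$)
$-5945 + r{\left(z{\left(-1 \right)} \right)} = -5945 + 1 = -5944$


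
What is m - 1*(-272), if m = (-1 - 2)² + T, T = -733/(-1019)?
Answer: 287072/1019 ≈ 281.72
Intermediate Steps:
T = 733/1019 (T = -733*(-1/1019) = 733/1019 ≈ 0.71933)
m = 9904/1019 (m = (-1 - 2)² + 733/1019 = (-3)² + 733/1019 = 9 + 733/1019 = 9904/1019 ≈ 9.7193)
m - 1*(-272) = 9904/1019 - 1*(-272) = 9904/1019 + 272 = 287072/1019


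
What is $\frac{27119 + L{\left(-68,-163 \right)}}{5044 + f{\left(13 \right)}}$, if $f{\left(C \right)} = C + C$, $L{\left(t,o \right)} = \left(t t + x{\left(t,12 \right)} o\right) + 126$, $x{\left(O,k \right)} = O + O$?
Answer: $\frac{54037}{5070} \approx 10.658$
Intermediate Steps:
$x{\left(O,k \right)} = 2 O$
$L{\left(t,o \right)} = 126 + t^{2} + 2 o t$ ($L{\left(t,o \right)} = \left(t t + 2 t o\right) + 126 = \left(t^{2} + 2 o t\right) + 126 = 126 + t^{2} + 2 o t$)
$f{\left(C \right)} = 2 C$
$\frac{27119 + L{\left(-68,-163 \right)}}{5044 + f{\left(13 \right)}} = \frac{27119 + \left(126 + \left(-68\right)^{2} + 2 \left(-163\right) \left(-68\right)\right)}{5044 + 2 \cdot 13} = \frac{27119 + \left(126 + 4624 + 22168\right)}{5044 + 26} = \frac{27119 + 26918}{5070} = 54037 \cdot \frac{1}{5070} = \frac{54037}{5070}$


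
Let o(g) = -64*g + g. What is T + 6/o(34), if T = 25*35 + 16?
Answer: 318086/357 ≈ 891.00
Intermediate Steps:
o(g) = -63*g
T = 891 (T = 875 + 16 = 891)
T + 6/o(34) = 891 + 6/((-63*34)) = 891 + 6/(-2142) = 891 + 6*(-1/2142) = 891 - 1/357 = 318086/357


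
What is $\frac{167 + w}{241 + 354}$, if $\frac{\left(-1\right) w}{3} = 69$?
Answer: $- \frac{8}{119} \approx -0.067227$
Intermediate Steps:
$w = -207$ ($w = \left(-3\right) 69 = -207$)
$\frac{167 + w}{241 + 354} = \frac{167 - 207}{241 + 354} = - \frac{40}{595} = \left(-40\right) \frac{1}{595} = - \frac{8}{119}$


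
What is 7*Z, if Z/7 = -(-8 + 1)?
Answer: 343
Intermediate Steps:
Z = 49 (Z = 7*(-(-8 + 1)) = 7*(-1*(-7)) = 7*7 = 49)
7*Z = 7*49 = 343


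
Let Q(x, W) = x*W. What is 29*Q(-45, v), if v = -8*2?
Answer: 20880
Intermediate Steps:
v = -16
Q(x, W) = W*x
29*Q(-45, v) = 29*(-16*(-45)) = 29*720 = 20880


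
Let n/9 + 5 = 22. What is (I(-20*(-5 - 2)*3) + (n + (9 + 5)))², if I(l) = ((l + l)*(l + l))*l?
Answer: 87824606885595889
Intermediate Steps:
n = 153 (n = -45 + 9*22 = -45 + 198 = 153)
I(l) = 4*l³ (I(l) = ((2*l)*(2*l))*l = (4*l²)*l = 4*l³)
(I(-20*(-5 - 2)*3) + (n + (9 + 5)))² = (4*(-20*(-5 - 2)*3)³ + (153 + (9 + 5)))² = (4*(-20*(-7)*3)³ + (153 + 14))² = (4*(-5*(-28)*3)³ + 167)² = (4*(140*3)³ + 167)² = (4*420³ + 167)² = (4*74088000 + 167)² = (296352000 + 167)² = 296352167² = 87824606885595889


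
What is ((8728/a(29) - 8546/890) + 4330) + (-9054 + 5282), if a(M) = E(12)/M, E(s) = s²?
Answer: 18472021/8010 ≈ 2306.1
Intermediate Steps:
a(M) = 144/M (a(M) = 12²/M = 144/M)
((8728/a(29) - 8546/890) + 4330) + (-9054 + 5282) = ((8728/((144/29)) - 8546/890) + 4330) + (-9054 + 5282) = ((8728/((144*(1/29))) - 8546*1/890) + 4330) - 3772 = ((8728/(144/29) - 4273/445) + 4330) - 3772 = ((8728*(29/144) - 4273/445) + 4330) - 3772 = ((31639/18 - 4273/445) + 4330) - 3772 = (14002441/8010 + 4330) - 3772 = 48685741/8010 - 3772 = 18472021/8010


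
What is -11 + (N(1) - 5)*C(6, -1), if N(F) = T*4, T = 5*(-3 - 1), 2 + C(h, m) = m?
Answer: 244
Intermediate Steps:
C(h, m) = -2 + m
T = -20 (T = 5*(-4) = -20)
N(F) = -80 (N(F) = -20*4 = -80)
-11 + (N(1) - 5)*C(6, -1) = -11 + (-80 - 5)*(-2 - 1) = -11 - 85*(-3) = -11 + 255 = 244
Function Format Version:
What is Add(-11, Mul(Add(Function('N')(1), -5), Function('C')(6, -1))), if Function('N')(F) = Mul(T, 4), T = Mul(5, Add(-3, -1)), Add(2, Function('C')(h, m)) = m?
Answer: 244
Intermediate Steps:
Function('C')(h, m) = Add(-2, m)
T = -20 (T = Mul(5, -4) = -20)
Function('N')(F) = -80 (Function('N')(F) = Mul(-20, 4) = -80)
Add(-11, Mul(Add(Function('N')(1), -5), Function('C')(6, -1))) = Add(-11, Mul(Add(-80, -5), Add(-2, -1))) = Add(-11, Mul(-85, -3)) = Add(-11, 255) = 244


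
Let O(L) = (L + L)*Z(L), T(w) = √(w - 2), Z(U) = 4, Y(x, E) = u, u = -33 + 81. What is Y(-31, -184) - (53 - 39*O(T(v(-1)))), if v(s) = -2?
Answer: -5 + 624*I ≈ -5.0 + 624.0*I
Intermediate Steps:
u = 48
Y(x, E) = 48
T(w) = √(-2 + w)
O(L) = 8*L (O(L) = (L + L)*4 = (2*L)*4 = 8*L)
Y(-31, -184) - (53 - 39*O(T(v(-1)))) = 48 - (53 - 312*√(-2 - 2)) = 48 - (53 - 312*√(-4)) = 48 - (53 - 312*2*I) = 48 - (53 - 624*I) = 48 + (-53 + 624*I) = -5 + 624*I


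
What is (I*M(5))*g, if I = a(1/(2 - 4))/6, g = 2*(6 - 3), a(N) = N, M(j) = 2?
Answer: -1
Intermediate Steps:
g = 6 (g = 2*3 = 6)
I = -1/12 (I = 1/((2 - 4)*6) = (⅙)/(-2) = -½*⅙ = -1/12 ≈ -0.083333)
(I*M(5))*g = -1/12*2*6 = -⅙*6 = -1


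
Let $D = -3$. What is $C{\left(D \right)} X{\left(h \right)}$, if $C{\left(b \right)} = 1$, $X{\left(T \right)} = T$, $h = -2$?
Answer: $-2$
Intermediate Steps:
$C{\left(D \right)} X{\left(h \right)} = 1 \left(-2\right) = -2$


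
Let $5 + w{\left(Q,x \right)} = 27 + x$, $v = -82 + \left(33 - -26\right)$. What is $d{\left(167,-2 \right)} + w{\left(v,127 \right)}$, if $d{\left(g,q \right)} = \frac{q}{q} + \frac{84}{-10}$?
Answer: $\frac{708}{5} \approx 141.6$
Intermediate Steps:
$d{\left(g,q \right)} = - \frac{37}{5}$ ($d{\left(g,q \right)} = 1 + 84 \left(- \frac{1}{10}\right) = 1 - \frac{42}{5} = - \frac{37}{5}$)
$v = -23$ ($v = -82 + \left(33 + 26\right) = -82 + 59 = -23$)
$w{\left(Q,x \right)} = 22 + x$ ($w{\left(Q,x \right)} = -5 + \left(27 + x\right) = 22 + x$)
$d{\left(167,-2 \right)} + w{\left(v,127 \right)} = - \frac{37}{5} + \left(22 + 127\right) = - \frac{37}{5} + 149 = \frac{708}{5}$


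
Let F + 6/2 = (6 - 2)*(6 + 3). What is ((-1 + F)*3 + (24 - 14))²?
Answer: 11236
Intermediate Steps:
F = 33 (F = -3 + (6 - 2)*(6 + 3) = -3 + 4*9 = -3 + 36 = 33)
((-1 + F)*3 + (24 - 14))² = ((-1 + 33)*3 + (24 - 14))² = (32*3 + 10)² = (96 + 10)² = 106² = 11236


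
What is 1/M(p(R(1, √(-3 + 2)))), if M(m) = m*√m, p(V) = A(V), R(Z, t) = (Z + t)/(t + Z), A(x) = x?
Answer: 1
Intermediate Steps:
R(Z, t) = 1 (R(Z, t) = (Z + t)/(Z + t) = 1)
p(V) = V
M(m) = m^(3/2)
1/M(p(R(1, √(-3 + 2)))) = 1/(1^(3/2)) = 1/1 = 1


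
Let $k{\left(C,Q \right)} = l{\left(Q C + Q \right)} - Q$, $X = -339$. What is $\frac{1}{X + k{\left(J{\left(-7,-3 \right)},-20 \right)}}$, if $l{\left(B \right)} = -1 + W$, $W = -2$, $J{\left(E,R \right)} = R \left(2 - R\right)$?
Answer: $- \frac{1}{322} \approx -0.0031056$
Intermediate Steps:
$l{\left(B \right)} = -3$ ($l{\left(B \right)} = -1 - 2 = -3$)
$k{\left(C,Q \right)} = -3 - Q$
$\frac{1}{X + k{\left(J{\left(-7,-3 \right)},-20 \right)}} = \frac{1}{-339 - -17} = \frac{1}{-339 + \left(-3 + 20\right)} = \frac{1}{-339 + 17} = \frac{1}{-322} = - \frac{1}{322}$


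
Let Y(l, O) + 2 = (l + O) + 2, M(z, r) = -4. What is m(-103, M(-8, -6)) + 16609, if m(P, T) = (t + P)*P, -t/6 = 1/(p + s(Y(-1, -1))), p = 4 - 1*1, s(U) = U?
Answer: 27836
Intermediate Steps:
Y(l, O) = O + l (Y(l, O) = -2 + ((l + O) + 2) = -2 + ((O + l) + 2) = -2 + (2 + O + l) = O + l)
p = 3 (p = 4 - 1 = 3)
t = -6 (t = -6/(3 + (-1 - 1)) = -6/(3 - 2) = -6/1 = -6*1 = -6)
m(P, T) = P*(-6 + P) (m(P, T) = (-6 + P)*P = P*(-6 + P))
m(-103, M(-8, -6)) + 16609 = -103*(-6 - 103) + 16609 = -103*(-109) + 16609 = 11227 + 16609 = 27836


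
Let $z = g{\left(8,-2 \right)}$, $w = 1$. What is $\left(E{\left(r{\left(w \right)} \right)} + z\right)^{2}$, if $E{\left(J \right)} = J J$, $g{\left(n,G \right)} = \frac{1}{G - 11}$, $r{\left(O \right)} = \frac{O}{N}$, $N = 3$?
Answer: $\frac{16}{13689} \approx 0.0011688$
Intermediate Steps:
$r{\left(O \right)} = \frac{O}{3}$
$g{\left(n,G \right)} = \frac{1}{-11 + G}$
$z = - \frac{1}{13}$ ($z = \frac{1}{-11 - 2} = \frac{1}{-13} = - \frac{1}{13} \approx -0.076923$)
$E{\left(J \right)} = J^{2}$
$\left(E{\left(r{\left(w \right)} \right)} + z\right)^{2} = \left(\left(\frac{1}{3} \cdot 1\right)^{2} - \frac{1}{13}\right)^{2} = \left(\left(\frac{1}{3}\right)^{2} - \frac{1}{13}\right)^{2} = \left(\frac{1}{9} - \frac{1}{13}\right)^{2} = \left(\frac{4}{117}\right)^{2} = \frac{16}{13689}$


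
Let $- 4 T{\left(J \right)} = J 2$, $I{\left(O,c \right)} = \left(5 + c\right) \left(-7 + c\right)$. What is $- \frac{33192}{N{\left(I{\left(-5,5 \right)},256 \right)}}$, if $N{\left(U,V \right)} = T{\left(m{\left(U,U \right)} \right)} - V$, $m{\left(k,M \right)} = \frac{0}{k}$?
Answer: $\frac{4149}{32} \approx 129.66$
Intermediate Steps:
$m{\left(k,M \right)} = 0$
$I{\left(O,c \right)} = \left(-7 + c\right) \left(5 + c\right)$
$T{\left(J \right)} = - \frac{J}{2}$ ($T{\left(J \right)} = - \frac{J 2}{4} = - \frac{2 J}{4} = - \frac{J}{2}$)
$N{\left(U,V \right)} = - V$ ($N{\left(U,V \right)} = \left(- \frac{1}{2}\right) 0 - V = 0 - V = - V$)
$- \frac{33192}{N{\left(I{\left(-5,5 \right)},256 \right)}} = - \frac{33192}{\left(-1\right) 256} = - \frac{33192}{-256} = \left(-33192\right) \left(- \frac{1}{256}\right) = \frac{4149}{32}$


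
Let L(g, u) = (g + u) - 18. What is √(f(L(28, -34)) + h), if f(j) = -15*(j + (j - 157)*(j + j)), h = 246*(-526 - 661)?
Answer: I*√421962 ≈ 649.59*I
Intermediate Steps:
h = -292002 (h = 246*(-1187) = -292002)
L(g, u) = -18 + g + u
f(j) = -15*j - 30*j*(-157 + j) (f(j) = -15*(j + (-157 + j)*(2*j)) = -15*(j + 2*j*(-157 + j)) = -15*j - 30*j*(-157 + j))
√(f(L(28, -34)) + h) = √(15*(-18 + 28 - 34)*(313 - 2*(-18 + 28 - 34)) - 292002) = √(15*(-24)*(313 - 2*(-24)) - 292002) = √(15*(-24)*(313 + 48) - 292002) = √(15*(-24)*361 - 292002) = √(-129960 - 292002) = √(-421962) = I*√421962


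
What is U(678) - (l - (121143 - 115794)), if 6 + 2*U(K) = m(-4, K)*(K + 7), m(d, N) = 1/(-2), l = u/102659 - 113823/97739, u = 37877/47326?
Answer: 4915659744645486995/949718101870652 ≈ 5175.9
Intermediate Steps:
u = 37877/47326 (u = 37877*(1/47326) = 37877/47326 ≈ 0.80034)
l = -552998495165279/474859050935326 (l = (37877/47326)/102659 - 113823/97739 = (37877/47326)*(1/102659) - 113823*1/97739 = 37877/4858439834 - 113823/97739 = -552998495165279/474859050935326 ≈ -1.1646)
m(d, N) = -1/2
U(K) = -19/4 - K/4 (U(K) = -3 + (-(K + 7)/2)/2 = -3 + (-(7 + K)/2)/2 = -3 + (-7/2 - K/2)/2 = -3 + (-7/4 - K/4) = -19/4 - K/4)
U(678) - (l - (121143 - 115794)) = (-19/4 - 1/4*678) - (-552998495165279/474859050935326 - (121143 - 115794)) = (-19/4 - 339/2) - (-552998495165279/474859050935326 - 1*5349) = -697/4 - (-552998495165279/474859050935326 - 5349) = -697/4 - 1*(-2540574061948224053/474859050935326) = -697/4 + 2540574061948224053/474859050935326 = 4915659744645486995/949718101870652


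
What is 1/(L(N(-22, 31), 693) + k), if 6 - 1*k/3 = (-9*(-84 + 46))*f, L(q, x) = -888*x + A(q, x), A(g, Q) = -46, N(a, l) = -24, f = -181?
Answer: -1/429706 ≈ -2.3272e-6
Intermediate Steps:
L(q, x) = -46 - 888*x (L(q, x) = -888*x - 46 = -46 - 888*x)
k = 185724 (k = 18 - 3*(-9*(-84 + 46))*(-181) = 18 - 3*(-9*(-38))*(-181) = 18 - 1026*(-181) = 18 - 3*(-61902) = 18 + 185706 = 185724)
1/(L(N(-22, 31), 693) + k) = 1/((-46 - 888*693) + 185724) = 1/((-46 - 615384) + 185724) = 1/(-615430 + 185724) = 1/(-429706) = -1/429706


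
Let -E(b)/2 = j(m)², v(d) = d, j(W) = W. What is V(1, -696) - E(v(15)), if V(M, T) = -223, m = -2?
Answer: -215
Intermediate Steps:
E(b) = -8 (E(b) = -2*(-2)² = -2*4 = -8)
V(1, -696) - E(v(15)) = -223 - 1*(-8) = -223 + 8 = -215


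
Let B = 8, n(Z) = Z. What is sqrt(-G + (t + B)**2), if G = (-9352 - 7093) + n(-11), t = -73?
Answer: sqrt(20681) ≈ 143.81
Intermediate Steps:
G = -16456 (G = (-9352 - 7093) - 11 = -16445 - 11 = -16456)
sqrt(-G + (t + B)**2) = sqrt(-1*(-16456) + (-73 + 8)**2) = sqrt(16456 + (-65)**2) = sqrt(16456 + 4225) = sqrt(20681)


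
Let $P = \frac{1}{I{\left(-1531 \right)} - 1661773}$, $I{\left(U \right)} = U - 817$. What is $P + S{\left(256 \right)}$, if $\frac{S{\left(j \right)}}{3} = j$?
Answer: $\frac{1278044927}{1664121} \approx 768.0$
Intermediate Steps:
$I{\left(U \right)} = -817 + U$
$S{\left(j \right)} = 3 j$
$P = - \frac{1}{1664121}$ ($P = \frac{1}{\left(-817 - 1531\right) - 1661773} = \frac{1}{-2348 - 1661773} = \frac{1}{-1664121} = - \frac{1}{1664121} \approx -6.0092 \cdot 10^{-7}$)
$P + S{\left(256 \right)} = - \frac{1}{1664121} + 3 \cdot 256 = - \frac{1}{1664121} + 768 = \frac{1278044927}{1664121}$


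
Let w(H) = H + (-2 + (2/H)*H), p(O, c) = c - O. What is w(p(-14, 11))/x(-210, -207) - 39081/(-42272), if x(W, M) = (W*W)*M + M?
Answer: 356765757667/385897156704 ≈ 0.92451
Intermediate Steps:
x(W, M) = M + M*W² (x(W, M) = W²*M + M = M*W² + M = M + M*W²)
w(H) = H (w(H) = H + (-2 + 2) = H + 0 = H)
w(p(-14, 11))/x(-210, -207) - 39081/(-42272) = (11 - 1*(-14))/((-207*(1 + (-210)²))) - 39081/(-42272) = (11 + 14)/((-207*(1 + 44100))) - 39081*(-1/42272) = 25/((-207*44101)) + 39081/42272 = 25/(-9128907) + 39081/42272 = 25*(-1/9128907) + 39081/42272 = -25/9128907 + 39081/42272 = 356765757667/385897156704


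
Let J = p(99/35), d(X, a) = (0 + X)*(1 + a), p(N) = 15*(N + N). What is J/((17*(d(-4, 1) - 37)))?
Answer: -66/595 ≈ -0.11092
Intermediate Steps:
p(N) = 30*N (p(N) = 15*(2*N) = 30*N)
d(X, a) = X*(1 + a)
J = 594/7 (J = 30*(99/35) = 594/7 ≈ 84.857)
J/((17*(d(-4, 1) - 37))) = 594/(7*((17*(-4*(1 + 1) - 37)))) = 594/(7*((17*(-4*2 - 37)))) = 594/(7*((17*(-8 - 37)))) = 594/(7*((17*(-45)))) = (594/7)/(-765) = (594/7)*(-1/765) = -66/595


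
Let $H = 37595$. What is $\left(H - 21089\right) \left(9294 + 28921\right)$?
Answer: $630776790$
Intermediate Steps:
$\left(H - 21089\right) \left(9294 + 28921\right) = \left(37595 - 21089\right) \left(9294 + 28921\right) = 16506 \cdot 38215 = 630776790$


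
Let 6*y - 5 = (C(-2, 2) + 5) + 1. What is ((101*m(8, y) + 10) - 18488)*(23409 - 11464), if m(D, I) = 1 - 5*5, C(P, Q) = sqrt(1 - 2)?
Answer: -249674390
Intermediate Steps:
C(P, Q) = I (C(P, Q) = sqrt(-1) = I)
y = 11/6 + I/6 (y = 5/6 + ((I + 5) + 1)/6 = 5/6 + ((5 + I) + 1)/6 = 5/6 + (6 + I)/6 = 5/6 + (1 + I/6) = 11/6 + I/6 ≈ 1.8333 + 0.16667*I)
m(D, I) = -24 (m(D, I) = 1 - 25 = -24)
((101*m(8, y) + 10) - 18488)*(23409 - 11464) = ((101*(-24) + 10) - 18488)*(23409 - 11464) = ((-2424 + 10) - 18488)*11945 = (-2414 - 18488)*11945 = -20902*11945 = -249674390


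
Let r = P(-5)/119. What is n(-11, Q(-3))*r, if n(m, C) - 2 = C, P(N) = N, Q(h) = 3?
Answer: -25/119 ≈ -0.21008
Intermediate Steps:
r = -5/119 ≈ -0.042017
n(m, C) = 2 + C
n(-11, Q(-3))*r = (2 + 3)*(-5/119) = 5*(-5/119) = -25/119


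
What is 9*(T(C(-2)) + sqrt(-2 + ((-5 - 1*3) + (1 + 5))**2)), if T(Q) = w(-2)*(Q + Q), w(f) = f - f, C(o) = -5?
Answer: 9*sqrt(2) ≈ 12.728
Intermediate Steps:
w(f) = 0
T(Q) = 0 (T(Q) = 0*(Q + Q) = 0*(2*Q) = 0)
9*(T(C(-2)) + sqrt(-2 + ((-5 - 1*3) + (1 + 5))**2)) = 9*(0 + sqrt(-2 + ((-5 - 1*3) + (1 + 5))**2)) = 9*(0 + sqrt(-2 + ((-5 - 3) + 6)**2)) = 9*(0 + sqrt(-2 + (-8 + 6)**2)) = 9*(0 + sqrt(-2 + (-2)**2)) = 9*(0 + sqrt(-2 + 4)) = 9*(0 + sqrt(2)) = 9*sqrt(2)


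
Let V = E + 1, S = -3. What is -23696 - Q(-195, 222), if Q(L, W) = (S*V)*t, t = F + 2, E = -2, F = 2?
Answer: -23708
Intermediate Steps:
t = 4 (t = 2 + 2 = 4)
V = -1 (V = -2 + 1 = -1)
Q(L, W) = 12 (Q(L, W) = -3*(-1)*4 = 3*4 = 12)
-23696 - Q(-195, 222) = -23696 - 1*12 = -23696 - 12 = -23708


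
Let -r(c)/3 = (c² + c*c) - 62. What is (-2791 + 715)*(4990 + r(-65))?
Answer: 41881224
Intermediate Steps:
r(c) = 186 - 6*c² (r(c) = -3*((c² + c*c) - 62) = -3*((c² + c²) - 62) = -3*(2*c² - 62) = -3*(-62 + 2*c²) = 186 - 6*c²)
(-2791 + 715)*(4990 + r(-65)) = (-2791 + 715)*(4990 + (186 - 6*(-65)²)) = -2076*(4990 + (186 - 6*4225)) = -2076*(4990 + (186 - 25350)) = -2076*(4990 - 25164) = -2076*(-20174) = 41881224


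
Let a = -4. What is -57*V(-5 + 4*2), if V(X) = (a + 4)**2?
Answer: 0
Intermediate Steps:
V(X) = 0 (V(X) = (-4 + 4)**2 = 0**2 = 0)
-57*V(-5 + 4*2) = -57*0 = 0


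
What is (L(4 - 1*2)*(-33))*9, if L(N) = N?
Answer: -594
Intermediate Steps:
(L(4 - 1*2)*(-33))*9 = ((4 - 1*2)*(-33))*9 = ((4 - 2)*(-33))*9 = (2*(-33))*9 = -66*9 = -594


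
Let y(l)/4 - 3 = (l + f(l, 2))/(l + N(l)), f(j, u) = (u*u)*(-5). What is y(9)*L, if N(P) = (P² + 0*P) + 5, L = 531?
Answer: 581976/95 ≈ 6126.1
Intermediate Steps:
f(j, u) = -5*u² (f(j, u) = u²*(-5) = -5*u²)
N(P) = 5 + P² (N(P) = (P² + 0) + 5 = P² + 5 = 5 + P²)
y(l) = 12 + 4*(-20 + l)/(5 + l + l²) (y(l) = 12 + 4*((l - 5*2²)/(l + (5 + l²))) = 12 + 4*((l - 5*4)/(5 + l + l²)) = 12 + 4*((l - 20)/(5 + l + l²)) = 12 + 4*((-20 + l)/(5 + l + l²)) = 12 + 4*(-20 + l)/(5 + l + l²))
y(9)*L = (4*(-5 + 3*9² + 4*9)/(5 + 9 + 9²))*531 = (4*(-5 + 3*81 + 36)/(5 + 9 + 81))*531 = (4*(-5 + 243 + 36)/95)*531 = (4*(1/95)*274)*531 = (1096/95)*531 = 581976/95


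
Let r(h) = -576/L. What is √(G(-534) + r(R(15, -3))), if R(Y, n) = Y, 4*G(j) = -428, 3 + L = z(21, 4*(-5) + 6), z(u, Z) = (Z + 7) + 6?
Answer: √37 ≈ 6.0828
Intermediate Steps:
z(u, Z) = 13 + Z (z(u, Z) = (7 + Z) + 6 = 13 + Z)
L = -4 (L = -3 + (13 + (4*(-5) + 6)) = -3 + (13 + (-20 + 6)) = -3 + (13 - 14) = -3 - 1 = -4)
G(j) = -107 (G(j) = (¼)*(-428) = -107)
r(h) = 144 (r(h) = -576/(-4) = -576*(-¼) = 144)
√(G(-534) + r(R(15, -3))) = √(-107 + 144) = √37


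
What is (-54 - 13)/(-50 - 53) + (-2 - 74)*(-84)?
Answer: 657619/103 ≈ 6384.6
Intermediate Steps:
(-54 - 13)/(-50 - 53) + (-2 - 74)*(-84) = -67/(-103) - 76*(-84) = -67*(-1/103) + 6384 = 67/103 + 6384 = 657619/103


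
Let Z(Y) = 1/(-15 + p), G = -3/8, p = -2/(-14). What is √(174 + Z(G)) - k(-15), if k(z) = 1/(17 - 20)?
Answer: ⅓ + √470314/52 ≈ 13.522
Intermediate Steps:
k(z) = -⅓ (k(z) = 1/(-3) = -⅓)
p = ⅐ (p = -2*(-1/14) = ⅐ ≈ 0.14286)
G = -3/8 (G = -3*⅛ = -3/8 ≈ -0.37500)
Z(Y) = -7/104 (Z(Y) = 1/(-15 + ⅐) = 1/(-104/7) = -7/104)
√(174 + Z(G)) - k(-15) = √(174 - 7/104) - 1*(-⅓) = √(18089/104) + ⅓ = √470314/52 + ⅓ = ⅓ + √470314/52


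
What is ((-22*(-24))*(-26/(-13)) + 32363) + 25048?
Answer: 58467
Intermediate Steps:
((-22*(-24))*(-26/(-13)) + 32363) + 25048 = (528*(-26*(-1/13)) + 32363) + 25048 = (528*2 + 32363) + 25048 = (1056 + 32363) + 25048 = 33419 + 25048 = 58467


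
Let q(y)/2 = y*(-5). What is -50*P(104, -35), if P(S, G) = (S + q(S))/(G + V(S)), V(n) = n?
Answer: 15600/23 ≈ 678.26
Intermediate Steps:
q(y) = -10*y (q(y) = 2*(y*(-5)) = 2*(-5*y) = -10*y)
P(S, G) = -9*S/(G + S) (P(S, G) = (S - 10*S)/(G + S) = (-9*S)/(G + S) = -9*S/(G + S))
-50*P(104, -35) = -(-450)*104/(-35 + 104) = -(-450)*104/69 = -50*(-312/23) = 15600/23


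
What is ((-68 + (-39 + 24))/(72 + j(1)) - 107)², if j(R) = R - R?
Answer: 60637369/5184 ≈ 11697.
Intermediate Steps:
j(R) = 0
((-68 + (-39 + 24))/(72 + j(1)) - 107)² = ((-68 + (-39 + 24))/(72 + 0) - 107)² = ((-68 - 15)/72 - 107)² = (-83*1/72 - 107)² = (-83/72 - 107)² = (-7787/72)² = 60637369/5184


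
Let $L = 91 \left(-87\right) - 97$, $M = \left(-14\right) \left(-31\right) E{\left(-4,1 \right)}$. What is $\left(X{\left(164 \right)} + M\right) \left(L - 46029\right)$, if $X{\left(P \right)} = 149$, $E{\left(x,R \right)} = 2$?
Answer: $-54961731$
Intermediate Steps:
$M = 868$ ($M = \left(-14\right) \left(-31\right) 2 = 434 \cdot 2 = 868$)
$L = -8014$ ($L = -7917 - 97 = -8014$)
$\left(X{\left(164 \right)} + M\right) \left(L - 46029\right) = \left(149 + 868\right) \left(-8014 - 46029\right) = 1017 \left(-54043\right) = -54961731$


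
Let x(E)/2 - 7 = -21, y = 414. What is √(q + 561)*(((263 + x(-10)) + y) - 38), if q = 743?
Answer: 1222*√326 ≈ 22064.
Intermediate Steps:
x(E) = -28 (x(E) = 14 + 2*(-21) = 14 - 42 = -28)
√(q + 561)*(((263 + x(-10)) + y) - 38) = √(743 + 561)*(((263 - 28) + 414) - 38) = √1304*((235 + 414) - 38) = (2*√326)*(649 - 38) = (2*√326)*611 = 1222*√326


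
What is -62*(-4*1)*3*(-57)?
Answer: -42408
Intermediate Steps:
-62*(-4*1)*3*(-57) = -(-248)*3*(-57) = -62*(-12)*(-57) = 744*(-57) = -42408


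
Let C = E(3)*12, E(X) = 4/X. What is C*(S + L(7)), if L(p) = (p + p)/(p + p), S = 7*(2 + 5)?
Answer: 800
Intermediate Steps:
S = 49 (S = 7*7 = 49)
L(p) = 1 (L(p) = (2*p)/((2*p)) = (2*p)*(1/(2*p)) = 1)
C = 16 (C = (4/3)*12 = 16)
C*(S + L(7)) = 16*(49 + 1) = 16*50 = 800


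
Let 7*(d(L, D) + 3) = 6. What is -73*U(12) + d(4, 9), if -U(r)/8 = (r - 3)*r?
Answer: 441489/7 ≈ 63070.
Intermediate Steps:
d(L, D) = -15/7 (d(L, D) = -3 + (1/7)*6 = -3 + 6/7 = -15/7)
U(r) = -8*r*(-3 + r) (U(r) = -8*(r - 3)*r = -8*(-3 + r)*r = -8*r*(-3 + r))
-73*U(12) + d(4, 9) = -584*12*(3 - 1*12) - 15/7 = -584*12*(3 - 12) - 15/7 = -584*12*(-9) - 15/7 = -73*(-864) - 15/7 = 63072 - 15/7 = 441489/7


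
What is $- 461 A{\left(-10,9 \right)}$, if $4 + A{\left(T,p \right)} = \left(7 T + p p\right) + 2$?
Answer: $-4149$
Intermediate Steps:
$A{\left(T,p \right)} = -2 + p^{2} + 7 T$ ($A{\left(T,p \right)} = -4 + \left(\left(7 T + p p\right) + 2\right) = -4 + \left(\left(7 T + p^{2}\right) + 2\right) = -4 + \left(\left(p^{2} + 7 T\right) + 2\right) = -4 + \left(2 + p^{2} + 7 T\right) = -2 + p^{2} + 7 T$)
$- 461 A{\left(-10,9 \right)} = - 461 \left(-2 + 9^{2} + 7 \left(-10\right)\right) = - 461 \left(-2 + 81 - 70\right) = \left(-461\right) 9 = -4149$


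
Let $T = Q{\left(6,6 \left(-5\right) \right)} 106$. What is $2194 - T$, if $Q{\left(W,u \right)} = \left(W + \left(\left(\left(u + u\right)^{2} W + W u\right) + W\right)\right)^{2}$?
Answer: $-48689043950$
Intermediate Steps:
$Q{\left(W,u \right)} = \left(2 W + W u + 4 W u^{2}\right)^{2}$ ($Q{\left(W,u \right)} = \left(W + \left(\left(\left(2 u\right)^{2} W + W u\right) + W\right)\right)^{2} = \left(W + \left(\left(4 u^{2} W + W u\right) + W\right)\right)^{2} = \left(W + \left(\left(4 W u^{2} + W u\right) + W\right)\right)^{2} = \left(W + \left(\left(W u + 4 W u^{2}\right) + W\right)\right)^{2} = \left(W + \left(W + W u + 4 W u^{2}\right)\right)^{2} = \left(2 W + W u + 4 W u^{2}\right)^{2}$)
$T = 48689046144$ ($T = 6^{2} \left(2 + 6 \left(-5\right) + 4 \left(6 \left(-5\right)\right)^{2}\right)^{2} \cdot 106 = 36 \left(2 - 30 + 4 \left(-30\right)^{2}\right)^{2} \cdot 106 = 36 \left(2 - 30 + 4 \cdot 900\right)^{2} \cdot 106 = 36 \left(2 - 30 + 3600\right)^{2} \cdot 106 = 36 \cdot 3572^{2} \cdot 106 = 36 \cdot 12759184 \cdot 106 = 459330624 \cdot 106 = 48689046144$)
$2194 - T = 2194 - 48689046144 = -48689043950$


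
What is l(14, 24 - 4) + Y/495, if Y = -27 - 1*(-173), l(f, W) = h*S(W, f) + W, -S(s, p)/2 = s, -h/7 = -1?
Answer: -128554/495 ≈ -259.71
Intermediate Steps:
h = 7 (h = -7*(-1) = 7)
S(s, p) = -2*s
l(f, W) = -13*W (l(f, W) = 7*(-2*W) + W = -14*W + W = -13*W)
Y = 146 (Y = -27 + 173 = 146)
l(14, 24 - 4) + Y/495 = -13*(24 - 4) + 146/495 = -13*20 + 146*(1/495) = -260 + 146/495 = -128554/495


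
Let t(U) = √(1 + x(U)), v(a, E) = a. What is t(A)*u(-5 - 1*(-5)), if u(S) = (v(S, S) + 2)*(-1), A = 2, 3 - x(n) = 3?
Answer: -2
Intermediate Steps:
x(n) = 0 (x(n) = 3 - 1*3 = 3 - 3 = 0)
t(U) = 1 (t(U) = √(1 + 0) = √1 = 1)
u(S) = -2 - S (u(S) = (S + 2)*(-1) = (2 + S)*(-1) = -2 - S)
t(A)*u(-5 - 1*(-5)) = 1*(-2 - (-5 - 1*(-5))) = 1*(-2 - (-5 + 5)) = 1*(-2 - 1*0) = 1*(-2 + 0) = 1*(-2) = -2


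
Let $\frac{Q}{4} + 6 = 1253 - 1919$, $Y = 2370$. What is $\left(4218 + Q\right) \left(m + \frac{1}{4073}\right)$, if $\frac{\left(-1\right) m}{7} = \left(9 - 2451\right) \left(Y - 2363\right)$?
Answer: $\frac{745671563550}{4073} \approx 1.8308 \cdot 10^{8}$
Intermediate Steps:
$Q = -2688$ ($Q = -24 + 4 \left(1253 - 1919\right) = -24 + 4 \left(-666\right) = -24 - 2664 = -2688$)
$m = 119658$ ($m = - 7 \left(9 - 2451\right) \left(2370 - 2363\right) = - 7 \left(\left(-2442\right) 7\right) = \left(-7\right) \left(-17094\right) = 119658$)
$\left(4218 + Q\right) \left(m + \frac{1}{4073}\right) = \left(4218 - 2688\right) \left(119658 + \frac{1}{4073}\right) = 1530 \left(119658 + \frac{1}{4073}\right) = 1530 \cdot \frac{487367035}{4073} = \frac{745671563550}{4073}$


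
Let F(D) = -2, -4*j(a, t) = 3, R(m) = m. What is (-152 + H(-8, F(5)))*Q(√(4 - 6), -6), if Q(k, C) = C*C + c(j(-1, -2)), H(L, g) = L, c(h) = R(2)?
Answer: -6080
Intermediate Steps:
j(a, t) = -¾ (j(a, t) = -¼*3 = -¾)
c(h) = 2
Q(k, C) = 2 + C² (Q(k, C) = C*C + 2 = C² + 2 = 2 + C²)
(-152 + H(-8, F(5)))*Q(√(4 - 6), -6) = (-152 - 8)*(2 + (-6)²) = -160*(2 + 36) = -160*38 = -6080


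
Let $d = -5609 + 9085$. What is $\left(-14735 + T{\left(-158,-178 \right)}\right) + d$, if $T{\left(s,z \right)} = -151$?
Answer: $-11410$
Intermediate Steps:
$d = 3476$
$\left(-14735 + T{\left(-158,-178 \right)}\right) + d = \left(-14735 - 151\right) + 3476 = -14886 + 3476 = -11410$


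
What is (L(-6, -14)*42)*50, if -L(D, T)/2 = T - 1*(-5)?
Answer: 37800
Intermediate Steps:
L(D, T) = -10 - 2*T (L(D, T) = -2*(T - 1*(-5)) = -2*(T + 5) = -2*(5 + T) = -10 - 2*T)
(L(-6, -14)*42)*50 = ((-10 - 2*(-14))*42)*50 = ((-10 + 28)*42)*50 = (18*42)*50 = 756*50 = 37800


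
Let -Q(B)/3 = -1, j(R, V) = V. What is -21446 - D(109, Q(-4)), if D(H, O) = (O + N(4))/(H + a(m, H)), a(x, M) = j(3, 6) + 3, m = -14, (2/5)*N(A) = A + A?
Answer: -2530651/118 ≈ -21446.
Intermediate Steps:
N(A) = 5*A (N(A) = 5*(A + A)/2 = 5*(2*A)/2 = 5*A)
Q(B) = 3 (Q(B) = -3*(-1) = 3)
a(x, M) = 9 (a(x, M) = 6 + 3 = 9)
D(H, O) = (20 + O)/(9 + H) (D(H, O) = (O + 5*4)/(H + 9) = (O + 20)/(9 + H) = (20 + O)/(9 + H))
-21446 - D(109, Q(-4)) = -21446 - (20 + 3)/(9 + 109) = -21446 - 23/118 = -2530651/118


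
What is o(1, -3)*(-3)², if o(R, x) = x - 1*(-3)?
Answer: 0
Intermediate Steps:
o(R, x) = 3 + x (o(R, x) = x + 3 = 3 + x)
o(1, -3)*(-3)² = (3 - 3)*(-3)² = 0*9 = 0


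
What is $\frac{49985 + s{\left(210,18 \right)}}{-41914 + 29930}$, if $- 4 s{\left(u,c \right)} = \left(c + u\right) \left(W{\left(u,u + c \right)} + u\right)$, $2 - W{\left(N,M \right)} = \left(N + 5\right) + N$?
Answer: $- \frac{31063}{5992} \approx -5.1841$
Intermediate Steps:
$W{\left(N,M \right)} = -3 - 2 N$ ($W{\left(N,M \right)} = 2 - \left(\left(N + 5\right) + N\right) = 2 - \left(\left(5 + N\right) + N\right) = 2 - \left(5 + 2 N\right) = -3 - 2 N$)
$s{\left(u,c \right)} = - \frac{\left(-3 - u\right) \left(c + u\right)}{4}$ ($s{\left(u,c \right)} = - \frac{\left(c + u\right) \left(\left(-3 - 2 u\right) + u\right)}{4} = - \frac{\left(c + u\right) \left(-3 - u\right)}{4} = - \frac{\left(-3 - u\right) \left(c + u\right)}{4}$)
$\frac{49985 + s{\left(210,18 \right)}}{-41914 + 29930} = \frac{49985 + \left(\frac{210^{2}}{4} + \frac{3}{4} \cdot 18 + \frac{3}{4} \cdot 210 + \frac{1}{4} \cdot 18 \cdot 210\right)}{-41914 + 29930} = \frac{49985 + \left(\frac{1}{4} \cdot 44100 + \frac{27}{2} + \frac{315}{2} + 945\right)}{-11984} = \left(49985 + \left(11025 + \frac{27}{2} + \frac{315}{2} + 945\right)\right) \left(- \frac{1}{11984}\right) = \left(49985 + 12141\right) \left(- \frac{1}{11984}\right) = 62126 \left(- \frac{1}{11984}\right) = - \frac{31063}{5992}$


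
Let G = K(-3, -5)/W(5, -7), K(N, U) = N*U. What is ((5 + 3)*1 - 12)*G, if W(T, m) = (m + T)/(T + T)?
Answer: 300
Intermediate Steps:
W(T, m) = (T + m)/(2*T) (W(T, m) = (T + m)/((2*T)) = (T + m)*(1/(2*T)) = (T + m)/(2*T))
G = -75 (G = (-3*(-5))/(((½)*(5 - 7)/5)) = 15/(((½)*(⅕)*(-2))) = 15/(-⅕) = 15*(-5) = -75)
((5 + 3)*1 - 12)*G = ((5 + 3)*1 - 12)*(-75) = (8*1 - 12)*(-75) = (8 - 12)*(-75) = -4*(-75) = 300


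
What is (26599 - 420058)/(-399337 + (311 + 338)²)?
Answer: -131153/7288 ≈ -17.996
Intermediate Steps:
(26599 - 420058)/(-399337 + (311 + 338)²) = -393459/(-399337 + 649²) = -393459/(-399337 + 421201) = -393459/21864 = -393459*1/21864 = -131153/7288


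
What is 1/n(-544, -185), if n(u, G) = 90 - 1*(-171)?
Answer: 1/261 ≈ 0.0038314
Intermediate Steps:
n(u, G) = 261 (n(u, G) = 90 + 171 = 261)
1/n(-544, -185) = 1/261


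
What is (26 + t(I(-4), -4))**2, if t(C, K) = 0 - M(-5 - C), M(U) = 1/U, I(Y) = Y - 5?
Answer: 10609/16 ≈ 663.06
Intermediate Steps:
I(Y) = -5 + Y
t(C, K) = -1/(-5 - C) (t(C, K) = 0 - 1/(-5 - C) = -1/(-5 - C))
(26 + t(I(-4), -4))**2 = (26 + 1/(5 + (-5 - 4)))**2 = (26 + 1/(5 - 9))**2 = (26 + 1/(-4))**2 = (26 - 1/4)**2 = (103/4)**2 = 10609/16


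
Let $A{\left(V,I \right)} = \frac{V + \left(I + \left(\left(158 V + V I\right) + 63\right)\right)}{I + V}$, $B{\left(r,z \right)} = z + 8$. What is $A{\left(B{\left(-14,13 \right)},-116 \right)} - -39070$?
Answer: $\frac{742160}{19} \approx 39061.0$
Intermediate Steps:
$B{\left(r,z \right)} = 8 + z$
$A{\left(V,I \right)} = \frac{63 + I + 159 V + I V}{I + V}$ ($A{\left(V,I \right)} = \frac{V + \left(I + \left(\left(158 V + I V\right) + 63\right)\right)}{I + V} = \frac{V + \left(I + \left(63 + 158 V + I V\right)\right)}{I + V} = \frac{V + \left(63 + I + 158 V + I V\right)}{I + V} = \frac{63 + I + 159 V + I V}{I + V}$)
$A{\left(B{\left(-14,13 \right)},-116 \right)} - -39070 = \frac{63 - 116 + 159 \left(8 + 13\right) - 116 \left(8 + 13\right)}{-116 + \left(8 + 13\right)} - -39070 = \frac{63 - 116 + 159 \cdot 21 - 2436}{-116 + 21} + 39070 = \frac{63 - 116 + 3339 - 2436}{-95} + 39070 = \left(- \frac{1}{95}\right) 850 + 39070 = - \frac{170}{19} + 39070 = \frac{742160}{19}$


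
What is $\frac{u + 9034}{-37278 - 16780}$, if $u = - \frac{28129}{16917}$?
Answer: $- \frac{152800049}{914499186} \approx -0.16709$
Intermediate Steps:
$u = - \frac{28129}{16917}$ ($u = \left(-28129\right) \frac{1}{16917} = - \frac{28129}{16917} \approx -1.6628$)
$\frac{u + 9034}{-37278 - 16780} = \frac{- \frac{28129}{16917} + 9034}{-37278 - 16780} = \frac{152800049}{16917 \left(-54058\right)} = \frac{152800049}{16917} \left(- \frac{1}{54058}\right) = - \frac{152800049}{914499186}$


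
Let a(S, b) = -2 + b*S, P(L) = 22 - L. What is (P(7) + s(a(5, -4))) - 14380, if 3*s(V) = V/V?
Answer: -43094/3 ≈ -14365.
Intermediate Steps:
a(S, b) = -2 + S*b
s(V) = 1/3 (s(V) = (V/V)/3 = (1/3)*1 = 1/3)
(P(7) + s(a(5, -4))) - 14380 = ((22 - 1*7) + 1/3) - 14380 = ((22 - 7) + 1/3) - 14380 = (15 + 1/3) - 14380 = 46/3 - 14380 = -43094/3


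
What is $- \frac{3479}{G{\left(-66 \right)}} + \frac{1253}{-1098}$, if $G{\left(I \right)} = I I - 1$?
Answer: $- \frac{9276757}{4781790} \approx -1.94$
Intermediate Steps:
$G{\left(I \right)} = -1 + I^{2}$ ($G{\left(I \right)} = I^{2} - 1 = -1 + I^{2}$)
$- \frac{3479}{G{\left(-66 \right)}} + \frac{1253}{-1098} = - \frac{3479}{-1 + \left(-66\right)^{2}} + \frac{1253}{-1098} = - \frac{3479}{-1 + 4356} + 1253 \left(- \frac{1}{1098}\right) = - \frac{3479}{4355} - \frac{1253}{1098} = - \frac{9276757}{4781790}$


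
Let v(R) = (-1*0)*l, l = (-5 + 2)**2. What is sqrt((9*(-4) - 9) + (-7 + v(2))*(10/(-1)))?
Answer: 5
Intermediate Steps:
l = 9 (l = (-3)**2 = 9)
v(R) = 0 (v(R) = -1*0*9 = 0*9 = 0)
sqrt((9*(-4) - 9) + (-7 + v(2))*(10/(-1))) = sqrt((9*(-4) - 9) + (-7 + 0)*(10/(-1))) = sqrt((-36 - 9) - 70*(-1)) = sqrt(-45 - 7*(-10)) = sqrt(-45 + 70) = sqrt(25) = 5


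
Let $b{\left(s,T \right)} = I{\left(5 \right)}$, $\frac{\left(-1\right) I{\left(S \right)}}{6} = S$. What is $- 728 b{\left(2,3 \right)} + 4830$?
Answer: $26670$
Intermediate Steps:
$I{\left(S \right)} = - 6 S$
$b{\left(s,T \right)} = -30$ ($b{\left(s,T \right)} = \left(-6\right) 5 = -30$)
$- 728 b{\left(2,3 \right)} + 4830 = \left(-728\right) \left(-30\right) + 4830 = 21840 + 4830 = 26670$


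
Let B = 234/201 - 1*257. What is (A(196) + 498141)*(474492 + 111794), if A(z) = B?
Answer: 19557507791516/67 ≈ 2.9190e+11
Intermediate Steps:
B = -17141/67 (B = 234*(1/201) - 257 = 78/67 - 257 = -17141/67 ≈ -255.84)
A(z) = -17141/67
(A(196) + 498141)*(474492 + 111794) = (-17141/67 + 498141)*(474492 + 111794) = (33358306/67)*586286 = 19557507791516/67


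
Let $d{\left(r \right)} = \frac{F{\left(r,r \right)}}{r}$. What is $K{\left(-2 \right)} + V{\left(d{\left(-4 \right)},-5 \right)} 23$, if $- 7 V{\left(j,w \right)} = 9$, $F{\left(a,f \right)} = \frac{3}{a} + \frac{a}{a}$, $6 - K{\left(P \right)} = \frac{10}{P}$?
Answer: $- \frac{130}{7} \approx -18.571$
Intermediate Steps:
$K{\left(P \right)} = 6 - \frac{10}{P}$
$F{\left(a,f \right)} = 1 + \frac{3}{a}$ ($F{\left(a,f \right)} = \frac{3}{a} + 1 = 1 + \frac{3}{a}$)
$d{\left(r \right)} = \frac{3 + r}{r^{2}}$ ($d{\left(r \right)} = \frac{\frac{1}{r} \left(3 + r\right)}{r} = \frac{3 + r}{r^{2}}$)
$V{\left(j,w \right)} = - \frac{9}{7}$ ($V{\left(j,w \right)} = \left(- \frac{1}{7}\right) 9 = - \frac{9}{7}$)
$K{\left(-2 \right)} + V{\left(d{\left(-4 \right)},-5 \right)} 23 = \left(6 - \frac{10}{-2}\right) - \frac{207}{7} = \left(6 - -5\right) - \frac{207}{7} = \left(6 + 5\right) - \frac{207}{7} = 11 - \frac{207}{7} = - \frac{130}{7}$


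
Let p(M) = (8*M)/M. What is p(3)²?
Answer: 64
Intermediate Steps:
p(M) = 8
p(3)² = 8² = 64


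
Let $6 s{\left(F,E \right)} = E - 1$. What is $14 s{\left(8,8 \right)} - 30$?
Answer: $- \frac{41}{3} \approx -13.667$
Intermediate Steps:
$s{\left(F,E \right)} = - \frac{1}{6} + \frac{E}{6}$ ($s{\left(F,E \right)} = \frac{E - 1}{6} = \frac{-1 + E}{6} = - \frac{1}{6} + \frac{E}{6}$)
$14 s{\left(8,8 \right)} - 30 = 14 \left(- \frac{1}{6} + \frac{1}{6} \cdot 8\right) - 30 = 14 \left(- \frac{1}{6} + \frac{4}{3}\right) - 30 = 14 \cdot \frac{7}{6} - 30 = \frac{49}{3} - 30 = - \frac{41}{3}$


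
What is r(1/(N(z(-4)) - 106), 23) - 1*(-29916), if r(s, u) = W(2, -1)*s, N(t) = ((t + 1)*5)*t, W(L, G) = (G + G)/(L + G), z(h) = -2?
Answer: 1435969/48 ≈ 29916.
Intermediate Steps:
W(L, G) = 2*G/(G + L) (W(L, G) = (2*G)/(G + L) = 2*G/(G + L))
N(t) = t*(5 + 5*t) (N(t) = ((1 + t)*5)*t = (5 + 5*t)*t = t*(5 + 5*t))
r(s, u) = -2*s (r(s, u) = (2*(-1)/(-1 + 2))*s = (2*(-1)/1)*s = (2*(-1)*1)*s = -2*s)
r(1/(N(z(-4)) - 106), 23) - 1*(-29916) = -2/(5*(-2)*(1 - 2) - 106) - 1*(-29916) = -2/(5*(-2)*(-1) - 106) + 29916 = -2/(10 - 106) + 29916 = -2/(-96) + 29916 = -2*(-1/96) + 29916 = 1/48 + 29916 = 1435969/48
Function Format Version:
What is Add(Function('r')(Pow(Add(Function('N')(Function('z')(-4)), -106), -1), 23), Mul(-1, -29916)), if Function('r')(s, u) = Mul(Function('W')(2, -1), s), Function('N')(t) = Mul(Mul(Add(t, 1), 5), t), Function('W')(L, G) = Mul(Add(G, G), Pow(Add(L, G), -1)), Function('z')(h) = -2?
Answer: Rational(1435969, 48) ≈ 29916.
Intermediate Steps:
Function('W')(L, G) = Mul(2, G, Pow(Add(G, L), -1)) (Function('W')(L, G) = Mul(Mul(2, G), Pow(Add(G, L), -1)) = Mul(2, G, Pow(Add(G, L), -1)))
Function('N')(t) = Mul(t, Add(5, Mul(5, t))) (Function('N')(t) = Mul(Mul(Add(1, t), 5), t) = Mul(Add(5, Mul(5, t)), t) = Mul(t, Add(5, Mul(5, t))))
Function('r')(s, u) = Mul(-2, s) (Function('r')(s, u) = Mul(Mul(2, -1, Pow(Add(-1, 2), -1)), s) = Mul(Mul(2, -1, Pow(1, -1)), s) = Mul(Mul(2, -1, 1), s) = Mul(-2, s))
Add(Function('r')(Pow(Add(Function('N')(Function('z')(-4)), -106), -1), 23), Mul(-1, -29916)) = Add(Mul(-2, Pow(Add(Mul(5, -2, Add(1, -2)), -106), -1)), Mul(-1, -29916)) = Add(Mul(-2, Pow(Add(Mul(5, -2, -1), -106), -1)), 29916) = Add(Mul(-2, Pow(Add(10, -106), -1)), 29916) = Add(Mul(-2, Pow(-96, -1)), 29916) = Add(Mul(-2, Rational(-1, 96)), 29916) = Add(Rational(1, 48), 29916) = Rational(1435969, 48)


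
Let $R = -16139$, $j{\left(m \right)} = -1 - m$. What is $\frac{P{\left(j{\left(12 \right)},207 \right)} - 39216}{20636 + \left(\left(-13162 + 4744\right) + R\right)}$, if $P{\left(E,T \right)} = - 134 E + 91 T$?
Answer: $\frac{18637}{3921} \approx 4.7531$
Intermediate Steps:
$\frac{P{\left(j{\left(12 \right)},207 \right)} - 39216}{20636 + \left(\left(-13162 + 4744\right) + R\right)} = \frac{\left(- 134 \left(-1 - 12\right) + 91 \cdot 207\right) - 39216}{20636 + \left(\left(-13162 + 4744\right) - 16139\right)} = \frac{\left(- 134 \left(-1 - 12\right) + 18837\right) - 39216}{20636 - 24557} = \frac{\left(\left(-134\right) \left(-13\right) + 18837\right) - 39216}{20636 - 24557} = \frac{\left(1742 + 18837\right) - 39216}{-3921} = \left(20579 - 39216\right) \left(- \frac{1}{3921}\right) = \left(-18637\right) \left(- \frac{1}{3921}\right) = \frac{18637}{3921}$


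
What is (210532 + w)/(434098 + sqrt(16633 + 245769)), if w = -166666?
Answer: 453384354/4486685981 - 7311*sqrt(262402)/31406801867 ≈ 0.10093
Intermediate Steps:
(210532 + w)/(434098 + sqrt(16633 + 245769)) = (210532 - 166666)/(434098 + sqrt(16633 + 245769)) = 43866/(434098 + sqrt(262402))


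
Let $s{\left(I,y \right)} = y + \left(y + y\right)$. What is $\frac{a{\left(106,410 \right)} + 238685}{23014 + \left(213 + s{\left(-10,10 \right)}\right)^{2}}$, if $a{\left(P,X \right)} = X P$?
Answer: $\frac{282145}{82063} \approx 3.4382$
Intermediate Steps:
$a{\left(P,X \right)} = P X$
$s{\left(I,y \right)} = 3 y$ ($s{\left(I,y \right)} = y + 2 y = 3 y$)
$\frac{a{\left(106,410 \right)} + 238685}{23014 + \left(213 + s{\left(-10,10 \right)}\right)^{2}} = \frac{106 \cdot 410 + 238685}{23014 + \left(213 + 3 \cdot 10\right)^{2}} = \frac{43460 + 238685}{23014 + \left(213 + 30\right)^{2}} = \frac{282145}{23014 + 243^{2}} = \frac{282145}{23014 + 59049} = \frac{282145}{82063}$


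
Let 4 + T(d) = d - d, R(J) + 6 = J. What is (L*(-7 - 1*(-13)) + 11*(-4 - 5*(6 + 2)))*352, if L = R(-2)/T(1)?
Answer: -166144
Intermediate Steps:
R(J) = -6 + J
T(d) = -4 (T(d) = -4 + (d - d) = -4 + 0 = -4)
L = 2 (L = (-6 - 2)/(-4) = -8*(-1/4) = 2)
(L*(-7 - 1*(-13)) + 11*(-4 - 5*(6 + 2)))*352 = (2*(-7 - 1*(-13)) + 11*(-4 - 5*(6 + 2)))*352 = (2*(-7 + 13) + 11*(-4 - 5*8))*352 = (2*6 + 11*(-4 - 40))*352 = (12 + 11*(-44))*352 = (12 - 484)*352 = -472*352 = -166144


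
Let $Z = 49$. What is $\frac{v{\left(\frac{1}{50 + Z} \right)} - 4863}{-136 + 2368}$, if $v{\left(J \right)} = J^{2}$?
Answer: $- \frac{23831131}{10937916} \approx -2.1788$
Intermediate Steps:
$\frac{v{\left(\frac{1}{50 + Z} \right)} - 4863}{-136 + 2368} = \frac{\left(\frac{1}{50 + 49}\right)^{2} - 4863}{-136 + 2368} = \frac{\left(\frac{1}{99}\right)^{2} - 4863}{2232} = \left(\left(\frac{1}{99}\right)^{2} - 4863\right) \frac{1}{2232} = \left(\frac{1}{9801} - 4863\right) \frac{1}{2232} = \left(- \frac{47662262}{9801}\right) \frac{1}{2232} = - \frac{23831131}{10937916}$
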